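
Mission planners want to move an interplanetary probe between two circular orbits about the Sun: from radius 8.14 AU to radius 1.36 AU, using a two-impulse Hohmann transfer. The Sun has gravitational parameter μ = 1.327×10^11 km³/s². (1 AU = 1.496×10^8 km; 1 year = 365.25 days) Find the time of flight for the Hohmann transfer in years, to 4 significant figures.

t = 5.177 years

In km: r₁ = 8.14 × 1.496×10^8 = 1.217744×10^9 km; r₂ = 1.36 × 1.496×10^8 = 2.03456×10^8 km.
Semi-major axis of the transfer orbit: a_t = (1.217744×10^9 + 2.03456×10^8)/2 = 7.106×10^8 km.
Half the transfer-orbit period gives t = π√(a_t³/μ) = 1.6336×10^8 s.
Converting: 1.6336×10^8 s ÷ 3.15576×10^7 s/year (365.25 × 86400) = 5.177 years.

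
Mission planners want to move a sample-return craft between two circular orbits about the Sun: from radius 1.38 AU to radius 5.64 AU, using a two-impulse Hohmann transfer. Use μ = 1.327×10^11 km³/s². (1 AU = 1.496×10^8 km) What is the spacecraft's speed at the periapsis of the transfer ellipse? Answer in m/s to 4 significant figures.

In km: r₁ = 1.38 × 1.496×10^8 = 2.06448×10^8 km; r₂ = 5.64 × 1.496×10^8 = 8.43744×10^8 km.
The Hohmann ellipse has a_t = (r₁ + r₂)/2 = 5.25096×10^8 km.
At periapsis, r = 2.06448×10^8 km.
Vis-viva: v = √[μ(2/r − 1/a_t)] = √[1.327×10^11 × (2/2.06448×10^8 − 1/5.25096×10^8)] = 32.14 km/s.

v = 32140 m/s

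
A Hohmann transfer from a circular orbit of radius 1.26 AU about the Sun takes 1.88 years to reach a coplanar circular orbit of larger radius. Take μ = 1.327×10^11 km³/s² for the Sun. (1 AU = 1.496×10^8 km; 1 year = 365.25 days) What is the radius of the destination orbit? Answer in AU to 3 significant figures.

In km: r₁ = 1.26 × 1.496×10^8 = 1.88496×10^8 km.
Transfer time t = 1.88 years × 365.25 × 86400 s = 5.9328288×10^7 s, and t = π√(a_t³/μ).
So a_t = (μ t²/π²)^(1/3) = (1.327×10^11 × (5.9328288×10^7)² / π²)^(1/3) = 3.6171×10^8 km.
Since a_t = (r₁ + r₂)/2, r₂ = 2a_t − r₁ = 2×3.6171×10^8 − 1.88496×10^8 = 5.34924×10^8 km.
In AU: r₂ = 5.34924×10^8 / 1.496×10^8 = 3.58 AU.

r₂ = 3.58 AU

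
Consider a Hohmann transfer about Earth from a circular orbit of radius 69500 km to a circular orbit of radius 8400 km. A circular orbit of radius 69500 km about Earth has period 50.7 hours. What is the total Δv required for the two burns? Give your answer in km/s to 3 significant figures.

From Kepler's third law T² = 4π²r³/μ at r = 69500 km, T = 50.7 hours = 50.7 × 3600 s = 1.8252×10^5 s: μ = 4π²r³/T² = 3.97826×10^5 km³/s².
The Hohmann ellipse has a_t = (r₁ + r₂)/2 = 38950 km.
Circular speed at r₁: v₁ = √(μ/r₁) = √(3.97826×10^5/69500) = 2.3925 km/s.
On the transfer ellipse at r₁, vis-viva gives v_a = √[μ(2/r₁ − 1/a_t)] = 1.1111 km/s.
First burn Δv₁ = |v_a − v₁| = 1.281 km/s.
Circular speed at r₂: v₂ = √(μ/r₂) = 6.882 km/s.
Transfer-orbit speed at r₂: v_p = √[μ(2/r₂ − 1/a_t)] = 9.193 km/s.
Second burn Δv₂ = |v₂ − v_p| = 2.311 km/s.
Total Δv = Δv₁ + Δv₂ = 3.592 km/s.

Δv = 3.59 km/s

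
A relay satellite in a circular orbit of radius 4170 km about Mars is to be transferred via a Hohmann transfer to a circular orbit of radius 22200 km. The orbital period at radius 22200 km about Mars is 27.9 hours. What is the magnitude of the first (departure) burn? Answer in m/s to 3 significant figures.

Δv₁ = 954 m/s

From Kepler's third law T² = 4π²r³/μ at r = 22200 km, T = 27.9 hours = 27.9 × 3600 s = 1.0044×10^5 s: μ = 4π²r³/T² = 42815.9 km³/s².
Semi-major axis of the transfer orbit: a_t = (4170 + 22200)/2 = 13185 km.
On the circular orbit at r = 4170 km, v_c = √(μ/r) = 3.2043 km/s.
Transfer-orbit speed at the same r (vis-viva, a = a_t): v_t = √[μ(2/r − 1/a_t)] = 4.1579 km/s.
Δv₁ = |v_t − v_c| = |4.1579 − 3.2043| = 0.9536 km/s.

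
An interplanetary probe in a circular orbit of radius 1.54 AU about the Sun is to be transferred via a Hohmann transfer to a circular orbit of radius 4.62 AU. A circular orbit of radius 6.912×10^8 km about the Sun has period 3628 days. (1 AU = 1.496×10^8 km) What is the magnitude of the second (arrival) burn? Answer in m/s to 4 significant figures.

From Kepler's third law T² = 4π²r³/μ at r = 6.912×10^8 km, T = 3628 days = 3628 × 86400 s = 3.134592×10^8 s: μ = 4π²r³/T² = 1.32681×10^11 km³/s².
In km: r₁ = 1.54 × 1.496×10^8 = 2.30384×10^8 km; r₂ = 4.62 × 1.496×10^8 = 6.91152×10^8 km.
Transfer-ellipse semi-major axis a_t = (r₁ + r₂)/2 = (2.30384×10^8 + 6.91152×10^8)/2 = 4.60768×10^8 km.
On the circular orbit at r = 6.91152×10^8 km, v_c = √(μ/r) = 13.855 km/s.
Vis-viva on the transfer ellipse at r = 6.91152×10^8 km gives v_t = √[μ(2/r − 1/a_t)] = 9.7972 km/s.
Δv₂ = |v_t − v_c| = |9.7972 − 13.855| = 4.058 km/s.

Δv₂ = 4058 m/s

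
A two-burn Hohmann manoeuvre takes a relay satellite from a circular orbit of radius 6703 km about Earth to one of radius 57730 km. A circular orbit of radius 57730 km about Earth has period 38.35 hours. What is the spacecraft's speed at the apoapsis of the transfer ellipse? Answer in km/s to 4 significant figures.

From Kepler's third law T² = 4π²r³/μ at r = 57730 km, T = 38.35 hours = 38.35 × 3600 s = 1.3806×10^5 s: μ = 4π²r³/T² = 3.98500×10^5 km³/s².
Semi-major axis of the transfer orbit: a_t = (6703 + 57730)/2 = 32216.5 km.
At apoapsis, r = 57730 km.
Vis-viva: v = √[μ(2/r − 1/a_t)] = √[3.98500×10^5 × (2/57730 − 1/32216.5)] = 1.198 km/s.

v = 1.198 km/s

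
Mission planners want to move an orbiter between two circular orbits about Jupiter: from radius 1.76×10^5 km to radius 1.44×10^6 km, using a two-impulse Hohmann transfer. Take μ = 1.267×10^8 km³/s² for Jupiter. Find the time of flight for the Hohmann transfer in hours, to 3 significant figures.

t = 56.3 hours

Transfer-ellipse semi-major axis a_t = (r₁ + r₂)/2 = (1.760×10^5 + 1.440×10^6)/2 = 8.080×10^5 km.
Half the transfer-orbit period gives t = π√(a_t³/μ) = 2.027×10^5 s.
Converting: 2.027×10^5 s ÷ 3600 s/hour = 56.3 hours.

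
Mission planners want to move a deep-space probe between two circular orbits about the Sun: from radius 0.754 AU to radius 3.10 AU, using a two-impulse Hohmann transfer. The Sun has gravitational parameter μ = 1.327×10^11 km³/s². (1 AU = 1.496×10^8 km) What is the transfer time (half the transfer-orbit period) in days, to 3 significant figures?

t = 489 days

In km: r₁ = 0.754 × 1.496×10^8 = 1.127984×10^8 km; r₂ = 3.10 × 1.496×10^8 = 4.6376×10^8 km.
The Hohmann ellipse has a_t = (r₁ + r₂)/2 = 2.882792×10^8 km.
By Kepler's third law the transfer-orbit period is T = 2π√(a_t³/μ), so t = T/2 = 4.221×10^7 s.
Converting: 4.221×10^7 s ÷ 86400 s/day = 489 days.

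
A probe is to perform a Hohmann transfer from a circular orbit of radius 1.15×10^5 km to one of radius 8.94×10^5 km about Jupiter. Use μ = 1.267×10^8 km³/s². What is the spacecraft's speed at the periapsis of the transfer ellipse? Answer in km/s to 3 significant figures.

The Hohmann ellipse has a_t = (r₁ + r₂)/2 = 5.045×10^5 km.
The periapsis of the transfer ellipse is at r = 1.150×10^5 km.
Applying v² = μ(2/r − 1/a_t): v = 44.19 km/s.

v = 44.2 km/s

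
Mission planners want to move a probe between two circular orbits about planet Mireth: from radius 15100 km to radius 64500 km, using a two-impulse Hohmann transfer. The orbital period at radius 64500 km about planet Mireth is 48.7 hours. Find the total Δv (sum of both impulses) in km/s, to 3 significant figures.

From Kepler's third law T² = 4π²r³/μ at r = 64500 km, T = 48.7 hours = 48.7 × 3600 s = 1.7532×10^5 s: μ = 4π²r³/T² = 3.44648×10^5 km³/s².
Semi-major axis of the transfer orbit: a_t = (15100 + 64500)/2 = 39800 km.
At r₁ the circular-orbit speed is v₁ = √(μ/r₁) = 4.7775 km/s.
On the transfer ellipse at r₁, vis-viva equation gives v_p = √[μ(2/r₁ − 1/a_t)] = 6.0819 km/s.
First burn Δv₁ = |v_p − v₁| = 1.304 km/s.
Circular speed at r₂: v₂ = √(μ/r₂) = 2.3116 km/s.
Transfer-orbit speed at r₂: v_a = √[μ(2/r₂ − 1/a_t)] = 1.4238 km/s.
Second burn Δv₂ = |v₂ − v_a| = 0.8878 km/s.
Total Δv = Δv₁ + Δv₂ = 2.192 km/s.

Δv = 2.19 km/s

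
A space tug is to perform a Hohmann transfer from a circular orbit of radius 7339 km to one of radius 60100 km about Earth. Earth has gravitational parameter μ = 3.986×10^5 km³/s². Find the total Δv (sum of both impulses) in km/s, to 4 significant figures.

Δv = 3.843 km/s

Transfer-ellipse semi-major axis a_t = (r₁ + r₂)/2 = (7339 + 60100)/2 = 33719.5 km.
At r₁ the circular-orbit speed is v₁ = √(μ/r₁) = 7.370 km/s.
Transfer-orbit speed at r₁ (v² = μ(2/r − 1/a)): v_p = √[μ(2/r₁ − 1/a_t)] = 9.839 km/s.
First burn Δv₁ = |v_p − v₁| = 2.469 km/s.
Circular speed at r₂: v₂ = √(μ/r₂) = 2.575 km/s.
Transfer-orbit speed at r₂: v_a = √[μ(2/r₂ − 1/a_t)] = 1.201 km/s.
Second burn Δv₂ = |v₂ − v_a| = 1.374 km/s.
Δv = Δv₁ + Δv₂ = 2.469 + 1.374 = 3.843 km/s.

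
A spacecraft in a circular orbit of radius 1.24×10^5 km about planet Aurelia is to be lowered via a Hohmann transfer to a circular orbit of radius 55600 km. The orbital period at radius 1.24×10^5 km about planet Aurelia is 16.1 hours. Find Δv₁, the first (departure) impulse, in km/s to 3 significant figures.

From Kepler's third law T² = 4π²r³/μ at r = 1.24×10^5 km, T = 16.1 hours = 16.1 × 3600 s = 57960 s: μ = 4π²r³/T² = 2.24062×10^7 km³/s².
The Hohmann ellipse has a_t = (r₁ + r₂)/2 = 89800 km.
On the circular orbit at r = 1.240×10^5 km, v_c = √(μ/r) = 13.442 km/s.
Vis-viva on the transfer ellipse at r = 1.240×10^5 km gives v_t = √[μ(2/r − 1/a_t)] = 10.577 km/s.
Δv₁ = |v_t − v_c| = |10.577 − 13.442| = 2.865 km/s.

Δv₁ = 2.87 km/s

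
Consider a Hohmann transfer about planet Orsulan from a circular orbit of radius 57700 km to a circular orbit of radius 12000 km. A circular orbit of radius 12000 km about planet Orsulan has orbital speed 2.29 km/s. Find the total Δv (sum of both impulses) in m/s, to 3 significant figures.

From the circular-orbit relation v² = μ/r at r = 12000 km: μ = v²r = (2.29)² × 12000 = 62929.2 km³/s².
Transfer-ellipse semi-major axis a_t = (r₁ + r₂)/2 = (57700 + 12000)/2 = 34850 km.
At r₁ the circular-orbit speed is v₁ = √(μ/r₁) = 1.0443 km/s.
Transfer-orbit speed at r₁ (vis-viva equation): v_a = √[μ(2/r₁ − 1/a_t)] = 0.61281 km/s.
First burn Δv₁ = |v_a − v₁| = 0.4315 km/s.
At r₂, v₂ = √(μ/r₂) = 2.2900 km/s.
Transfer-orbit speed at r₂: v_p = √[μ(2/r₂ − 1/a_t)] = 2.9466 km/s.
Second burn Δv₂ = |v₂ − v_p| = 0.6566 km/s.
Δv = Δv₁ + Δv₂ = 0.4315 + 0.6566 = 1.088 km/s.

Δv = 1090 m/s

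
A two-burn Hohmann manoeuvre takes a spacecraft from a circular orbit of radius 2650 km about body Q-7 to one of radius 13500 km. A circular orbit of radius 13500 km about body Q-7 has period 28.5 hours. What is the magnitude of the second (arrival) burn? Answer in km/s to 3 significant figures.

From Kepler's third law T² = 4π²r³/μ at r = 13500 km, T = 28.5 hours = 28.5 × 3600 s = 1.026×10^5 s: μ = 4π²r³/T² = 9227.12 km³/s².
Semi-major axis of the transfer orbit: a_t = (2650 + 13500)/2 = 8075 km.
On the circular orbit at r = 13500 km, v_c = √(μ/r) = 0.8267 km/s.
Vis-viva on the transfer ellipse at r = 13500 km gives v_t = √[μ(2/r − 1/a_t)] = 0.4736 km/s.
Δv₂ = |v_t − v_c| = |0.4736 − 0.8267| = 0.3531 km/s.

Δv₂ = 0.353 km/s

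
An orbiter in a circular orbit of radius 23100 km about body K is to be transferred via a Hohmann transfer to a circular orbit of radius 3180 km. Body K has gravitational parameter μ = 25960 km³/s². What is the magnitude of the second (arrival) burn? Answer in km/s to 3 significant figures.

Δv₂ = 0.931 km/s

Semi-major axis of the transfer orbit: a_t = (23100 + 3180)/2 = 13140 km.
On the circular orbit at r = 3180 km, v_c = √(μ/r) = 2.8572 km/s.
Vis-viva on the transfer ellipse at r = 3180 km gives v_t = √[μ(2/r − 1/a_t)] = 3.7883 km/s.
Δv₂ = |v_t − v_c| = |3.7883 − 2.8572| = 0.9311 km/s.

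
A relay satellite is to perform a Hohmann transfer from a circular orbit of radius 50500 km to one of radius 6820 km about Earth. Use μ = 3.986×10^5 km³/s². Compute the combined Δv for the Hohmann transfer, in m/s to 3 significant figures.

Semi-major axis of the transfer orbit: a_t = (50500 + 6820)/2 = 28660 km.
Circular speed at r₁: v₁ = √(μ/r₁) = √(3.986×10^5/50500) = 2.809 km/s.
Transfer-orbit speed at r₁ (v² = μ(2/r − 1/a)): v_a = √[μ(2/r₁ − 1/a_t)] = 1.370 km/s.
First burn Δv₁ = |v_a − v₁| = 1.439 km/s.
Circular speed at r₂: v₂ = √(μ/r₂) = 7.6450 km/s.
Transfer-orbit speed at r₂: v_p = √[μ(2/r₂ − 1/a_t)] = 10.148 km/s.
Second burn Δv₂ = |v₂ − v_p| = 2.503 km/s.
Total Δv = Δv₁ + Δv₂ = 3.942 km/s.

Δv = 3940 m/s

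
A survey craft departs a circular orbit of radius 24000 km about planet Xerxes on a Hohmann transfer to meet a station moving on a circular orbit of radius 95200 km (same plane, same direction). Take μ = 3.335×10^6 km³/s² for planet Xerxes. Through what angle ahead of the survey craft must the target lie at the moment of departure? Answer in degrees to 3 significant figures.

φ = 90.8°

Semi-major axis of the transfer orbit: a_t = (24000 + 95200)/2 = 59600 km.
The half-period of the transfer ellipse is t = π√(a_t³/μ) = 25031 s.
The target's mean motion on its circular orbit is ω₂ = √(μ/r₂³) = 6.2172×10^-5 rad/s.
Angle swept by the target during transfer: ω₂·t = 1.5562 rad = 89.16°.
The survey craft traverses 180° on the transfer ellipse, so the target must lead by 180° − 89.16° = 90.8°.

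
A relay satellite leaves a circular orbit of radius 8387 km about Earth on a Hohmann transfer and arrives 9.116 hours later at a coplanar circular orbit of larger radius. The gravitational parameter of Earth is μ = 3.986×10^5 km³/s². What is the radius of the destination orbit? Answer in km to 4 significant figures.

r₂ = 61950 km

Transfer time t = 9.116 hours = 32817.6 s, and t = π√(a_t³/μ).
So a_t = (μ t²/π²)^(1/3) = (3.986×10^5 × (32817.6)² / π²)^(1/3) = 35168 km.
Since a_t = (r₁ + r₂)/2, r₂ = 2a_t − r₁ = 2×35168 − 8387 = 61949 km.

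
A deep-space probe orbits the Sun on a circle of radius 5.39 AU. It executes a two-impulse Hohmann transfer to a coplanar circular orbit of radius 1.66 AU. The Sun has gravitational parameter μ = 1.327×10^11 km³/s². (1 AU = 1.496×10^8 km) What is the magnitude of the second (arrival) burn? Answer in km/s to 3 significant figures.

In km: r₁ = 5.39 × 1.496×10^8 = 8.06344×10^8 km; r₂ = 1.66 × 1.496×10^8 = 2.48336×10^8 km.
Transfer-ellipse semi-major axis a_t = (r₁ + r₂)/2 = (8.06344×10^8 + 2.48336×10^8)/2 = 5.2734×10^8 km.
On the circular orbit at r = 2.48336×10^8 km, v_c = √(μ/r) = 23.116 km/s.
Transfer-orbit speed at the same r (vis-viva, a = a_t): v_t = √[μ(2/r − 1/a_t)] = 28.584 km/s.
Δv₂ = |v_t − v_c| = |28.584 − 23.116| = 5.468 km/s.

Δv₂ = 5.47 km/s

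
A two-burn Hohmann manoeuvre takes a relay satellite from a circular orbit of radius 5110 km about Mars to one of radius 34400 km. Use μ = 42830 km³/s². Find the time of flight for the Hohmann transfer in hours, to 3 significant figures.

t = 11.7 hours

The Hohmann ellipse has a_t = (r₁ + r₂)/2 = 19755 km.
Transfer time t = π√(a_t³/μ) = π√((19755)³ / 42830) = 42150 s.
Converting: 42150 s ÷ 3600 s/hour = 11.7 hours.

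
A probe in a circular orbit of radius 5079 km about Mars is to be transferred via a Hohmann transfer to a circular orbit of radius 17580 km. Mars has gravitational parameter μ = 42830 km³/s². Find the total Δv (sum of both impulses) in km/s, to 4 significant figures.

Transfer-ellipse semi-major axis a_t = (r₁ + r₂)/2 = (5079 + 17580)/2 = 11329.5 km.
Circular speed at r₁: v₁ = √(μ/r₁) = √(42830/5079) = 2.9039 km/s.
On the transfer ellipse at r₁, vis-viva equation gives v_p = √[μ(2/r₁ − 1/a_t)] = 3.6173 km/s.
First burn Δv₁ = |v_p − v₁| = 0.7134 km/s.
Circular speed at r₂: v₂ = √(μ/r₂) = 1.5609 km/s.
Transfer-orbit speed at r₂: v_a = √[μ(2/r₂ − 1/a_t)] = 1.0451 km/s.
Second burn Δv₂ = |v₂ − v_a| = 0.5158 km/s.
Total Δv = Δv₁ + Δv₂ = 1.229 km/s.

Δv = 1.229 km/s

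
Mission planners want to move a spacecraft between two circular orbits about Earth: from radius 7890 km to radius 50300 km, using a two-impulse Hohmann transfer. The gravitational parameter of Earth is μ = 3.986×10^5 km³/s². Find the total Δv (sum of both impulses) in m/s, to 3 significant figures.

Δv = 3590 m/s

Transfer-ellipse semi-major axis a_t = (r₁ + r₂)/2 = (7890 + 50300)/2 = 29095 km.
At r₁ the circular-orbit speed is v₁ = √(μ/r₁) = 7.108 km/s.
Transfer-orbit speed at r₁ (v² = μ(2/r − 1/a)): v_p = √[μ(2/r₁ − 1/a_t)] = 9.346 km/s.
First burn Δv₁ = |v_p − v₁| = 2.238 km/s.
Circular speed at r₂: v₂ = √(μ/r₂) = 2.815 km/s.
Transfer-orbit speed at r₂: v_a = √[μ(2/r₂ − 1/a_t)] = 1.466 km/s.
Second burn Δv₂ = |v₂ − v_a| = 1.349 km/s.
Total Δv = Δv₁ + Δv₂ = 3.587 km/s.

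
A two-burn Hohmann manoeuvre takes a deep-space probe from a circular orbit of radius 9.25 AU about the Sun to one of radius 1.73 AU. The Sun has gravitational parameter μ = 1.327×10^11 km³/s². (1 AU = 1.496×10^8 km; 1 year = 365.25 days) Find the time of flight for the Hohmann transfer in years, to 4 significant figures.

In km: r₁ = 9.25 × 1.496×10^8 = 1.3838×10^9 km; r₂ = 1.73 × 1.496×10^8 = 2.58808×10^8 km.
The Hohmann ellipse has a_t = (r₁ + r₂)/2 = 8.21304×10^8 km.
By Kepler's third law the transfer-orbit period is T = 2π√(a_t³/μ), so t = T/2 = 2.0299×10^8 s.
Converting: 2.0299×10^8 s ÷ 3.15576×10^7 s/year (365.25 × 86400) = 6.432 years.

t = 6.432 years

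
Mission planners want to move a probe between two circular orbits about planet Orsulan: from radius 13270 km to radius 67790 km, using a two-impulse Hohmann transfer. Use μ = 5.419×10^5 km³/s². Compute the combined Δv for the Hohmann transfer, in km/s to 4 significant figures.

Δv = 3.084 km/s

Semi-major axis of the transfer orbit: a_t = (13270 + 67790)/2 = 40530 km.
Circular speed at r₁: v₁ = √(μ/r₁) = √(5.419×10^5/13270) = 6.3903 km/s.
On the transfer ellipse at r₁, vis-viva gives v_p = √[μ(2/r₁ − 1/a_t)] = 8.2645 km/s.
First burn Δv₁ = |v_p − v₁| = 1.874 km/s.
At r₂, v₂ = √(μ/r₂) = 2.82733 km/s.
Transfer-orbit speed at r₂: v_a = √[μ(2/r₂ − 1/a_t)] = 1.61780 km/s.
Second burn Δv₂ = |v₂ − v_a| = 1.210 km/s.
Total Δv = Δv₁ + Δv₂ = 3.084 km/s.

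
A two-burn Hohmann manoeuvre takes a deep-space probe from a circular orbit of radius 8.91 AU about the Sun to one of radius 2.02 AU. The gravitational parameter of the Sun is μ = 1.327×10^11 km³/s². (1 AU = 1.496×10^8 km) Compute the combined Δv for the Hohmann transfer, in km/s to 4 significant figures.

Δv = 9.713 km/s

In km: r₁ = 8.91 × 1.496×10^8 = 1.332936×10^9 km; r₂ = 2.02 × 1.496×10^8 = 3.02192×10^8 km.
The Hohmann ellipse has a_t = (r₁ + r₂)/2 = 8.17564×10^8 km.
At r₁ the circular-orbit speed is v₁ = √(μ/r₁) = 9.9777 km/s.
On the transfer ellipse at r₁, vis-viva gives v_a = √[μ(2/r₁ − 1/a_t)] = 6.0661 km/s.
First burn Δv₁ = |v_a − v₁| = 3.9116 km/s.
Circular speed at r₂: v₂ = √(μ/r₂) = 20.9553 km/s.
Transfer-orbit speed at r₂: v_p = √[μ(2/r₂ − 1/a_t)] = 26.7570 km/s.
Second burn Δv₂ = |v₂ − v_p| = 5.8017 km/s.
Δv = Δv₁ + Δv₂ = 3.9116 + 5.8017 = 9.713 km/s.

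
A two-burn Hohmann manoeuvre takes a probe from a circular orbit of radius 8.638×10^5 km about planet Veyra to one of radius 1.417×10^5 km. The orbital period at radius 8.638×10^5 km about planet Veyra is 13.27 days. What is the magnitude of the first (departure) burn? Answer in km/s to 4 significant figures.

Δv₁ = 2.221 km/s

From Kepler's third law T² = 4π²r³/μ at r = 8.638×10^5 km, T = 13.27 days = 13.27 × 86400 s = 1.146528×10^6 s: μ = 4π²r³/T² = 1.93566×10^7 km³/s².
Transfer-ellipse semi-major axis a_t = (r₁ + r₂)/2 = (8.638×10^5 + 1.417×10^5)/2 = 5.0275×10^5 km.
Circular speed at r = 8.638×10^5 km: v_c = √(μ/r) = 4.734 km/s.
Vis-viva on the transfer ellipse at r = 8.638×10^5 km gives v_t = √[μ(2/r − 1/a_t)] = 2.513 km/s.
Δv₁ = |v_t − v_c| = |2.513 − 4.734| = 2.221 km/s.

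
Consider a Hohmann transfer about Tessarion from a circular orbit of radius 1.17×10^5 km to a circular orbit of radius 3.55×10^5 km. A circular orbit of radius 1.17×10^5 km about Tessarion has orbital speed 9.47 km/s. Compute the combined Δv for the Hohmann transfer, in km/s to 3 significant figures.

Δv = 3.75 km/s

From the circular-orbit relation v² = μ/r at r = 1.17×10^5 km: μ = v²r = (9.47)² × 1.17×10^5 = 1.04927×10^7 km³/s².
Semi-major axis of the transfer orbit: a_t = (1.170×10^5 + 3.550×10^5)/2 = 2.360×10^5 km.
At r₁ the circular-orbit speed is v₁ = √(μ/r₁) = 9.47000 km/s.
Transfer-orbit speed at r₁ (vis-viva): v_p = √[μ(2/r₁ − 1/a_t)] = 11.6147 km/s.
First burn Δv₁ = |v_p − v₁| = 2.1447 km/s.
At r₂, v₂ = √(μ/r₂) = 5.4366 km/s.
Transfer-orbit speed at r₂: v_a = √[μ(2/r₂ − 1/a_t)] = 3.8279 km/s.
Second burn Δv₂ = |v₂ − v_a| = 1.6087 km/s.
Total Δv = Δv₁ + Δv₂ = 3.753 km/s.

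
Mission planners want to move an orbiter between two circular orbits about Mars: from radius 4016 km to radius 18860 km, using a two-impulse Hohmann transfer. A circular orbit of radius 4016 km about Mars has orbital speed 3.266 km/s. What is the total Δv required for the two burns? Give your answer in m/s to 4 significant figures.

Δv = 1542 m/s

From the circular-orbit relation v² = μ/r at r = 4016 km: μ = v²r = (3.266)² × 4016 = 42837.7 km³/s².
Semi-major axis of the transfer orbit: a_t = (4016 + 18860)/2 = 11438 km.
At r₁ the circular-orbit speed is v₁ = √(μ/r₁) = 3.2660 km/s.
On the transfer ellipse at r₁, v² = μ(2/r − 1/a) gives v_p = √[μ(2/r₁ − 1/a_t)] = 4.1938 km/s.
First burn Δv₁ = |v_p − v₁| = 0.9278 km/s.
At r₂, v₂ = √(μ/r₂) = 1.5071 km/s.
Transfer-orbit speed at r₂: v_a = √[μ(2/r₂ − 1/a_t)] = 0.89303 km/s.
Second burn Δv₂ = |v₂ − v_a| = 0.6141 km/s.
Δv = Δv₁ + Δv₂ = 0.9278 + 0.6141 = 1.542 km/s.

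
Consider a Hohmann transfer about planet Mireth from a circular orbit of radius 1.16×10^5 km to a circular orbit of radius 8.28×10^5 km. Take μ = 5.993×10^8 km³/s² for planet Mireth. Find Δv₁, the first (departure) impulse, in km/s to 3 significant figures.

Δv₁ = 23.3 km/s

The Hohmann ellipse has a_t = (r₁ + r₂)/2 = 4.720×10^5 km.
Circular speed at r = 1.160×10^5 km: v_c = √(μ/r) = 71.88 km/s.
Transfer-orbit speed at the same r (vis-viva, a = a_t): v_t = √[μ(2/r − 1/a_t)] = 95.20 km/s.
Δv₁ = |v_t − v_c| = |95.20 − 71.88| = 23.32 km/s.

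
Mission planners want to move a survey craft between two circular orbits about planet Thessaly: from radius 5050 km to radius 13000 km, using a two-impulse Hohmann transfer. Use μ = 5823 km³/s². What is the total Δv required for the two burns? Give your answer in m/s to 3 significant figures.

Δv = 384 m/s

The Hohmann ellipse has a_t = (r₁ + r₂)/2 = 9025 km.
Circular speed at r₁: v₁ = √(μ/r₁) = √(5823/5050) = 1.074 km/s.
On the transfer ellipse at r₁, vis-viva equation gives v_p = √[μ(2/r₁ − 1/a_t)] = 1.289 km/s.
First burn Δv₁ = |v_p − v₁| = 0.2150 km/s.
Circular speed at r₂: v₂ = √(μ/r₂) = 0.66927 km/s.
Transfer-orbit speed at r₂: v_a = √[μ(2/r₂ − 1/a_t)] = 0.50064 km/s.
Second burn Δv₂ = |v₂ − v_a| = 0.1686 km/s.
Total Δv = Δv₁ + Δv₂ = 0.3836 km/s.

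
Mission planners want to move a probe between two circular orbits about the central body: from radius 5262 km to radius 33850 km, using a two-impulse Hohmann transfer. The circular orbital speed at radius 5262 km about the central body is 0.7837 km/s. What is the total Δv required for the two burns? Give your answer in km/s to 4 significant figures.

From the circular-orbit relation v² = μ/r at r = 5262 km: μ = v²r = (0.7837)² × 5262 = 3231.85 km³/s².
Semi-major axis of the transfer orbit: a_t = (5262 + 33850)/2 = 19556 km.
Circular speed at r₁: v₁ = √(μ/r₁) = √(3231.85/5262) = 0.78370 km/s.
Transfer-orbit speed at r₁ (vis-viva equation): v_p = √[μ(2/r₁ − 1/a_t)] = 1.0311 km/s.
First burn Δv₁ = |v_p − v₁| = 0.2474 km/s.
At r₂, v₂ = √(μ/r₂) = 0.3090 km/s.
Transfer-orbit speed at r₂: v_a = √[μ(2/r₂ − 1/a_t)] = 0.1603 km/s.
Second burn Δv₂ = |v₂ − v_a| = 0.1487 km/s.
Total Δv = Δv₁ + Δv₂ = 0.3961 km/s.

Δv = 0.3961 km/s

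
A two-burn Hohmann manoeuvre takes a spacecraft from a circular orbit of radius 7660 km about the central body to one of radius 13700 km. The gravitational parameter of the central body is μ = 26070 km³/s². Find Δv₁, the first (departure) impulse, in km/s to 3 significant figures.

Δv₁ = 0.245 km/s

Transfer-ellipse semi-major axis a_t = (r₁ + r₂)/2 = (7660 + 13700)/2 = 10680 km.
Circular speed at r = 7660 km: v_c = √(μ/r) = 1.8448 km/s.
Vis-viva on the transfer ellipse at r = 7660 km gives v_t = √[μ(2/r − 1/a_t)] = 2.0894 km/s.
Δv₁ = |v_t − v_c| = |2.0894 − 1.8448| = 0.2446 km/s.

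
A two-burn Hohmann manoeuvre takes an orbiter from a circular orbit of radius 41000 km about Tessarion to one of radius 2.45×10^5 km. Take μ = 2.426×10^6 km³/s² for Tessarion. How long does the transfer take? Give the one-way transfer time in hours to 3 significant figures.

t = 30.3 hours

The Hohmann ellipse has a_t = (r₁ + r₂)/2 = 1.430×10^5 km.
Transfer time t = π√(a_t³/μ) = π√((1.430×10^5)³ / 2.426×10^6) = 1.091×10^5 s.
Converting: 1.091×10^5 s ÷ 3600 s/hour = 30.3 hours.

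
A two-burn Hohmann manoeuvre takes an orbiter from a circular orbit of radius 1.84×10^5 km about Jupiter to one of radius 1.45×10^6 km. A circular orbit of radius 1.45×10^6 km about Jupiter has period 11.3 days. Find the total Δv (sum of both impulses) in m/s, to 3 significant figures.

From Kepler's third law T² = 4π²r³/μ at r = 1.45×10^6 km, T = 11.3 days = 11.3 × 86400 s = 9.7632×10^5 s: μ = 4π²r³/T² = 1.26264×10^8 km³/s².
The Hohmann ellipse has a_t = (r₁ + r₂)/2 = 8.170×10^5 km.
Circular speed at r₁: v₁ = √(μ/r₁) = √(1.26264×10^8/1.840×10^5) = 26.1957 km/s.
Transfer-orbit speed at r₁ (vis-viva): v_p = √[μ(2/r₁ − 1/a_t)] = 34.8983 km/s.
First burn Δv₁ = |v_p − v₁| = 8.703 km/s.
At r₂, v₂ = √(μ/r₂) = 9.3316 km/s.
Transfer-orbit speed at r₂: v_a = √[μ(2/r₂ − 1/a_t)] = 4.4285 km/s.
Second burn Δv₂ = |v₂ − v_a| = 4.903 km/s.
Total Δv = Δv₁ + Δv₂ = 13.61 km/s.

Δv = 13600 m/s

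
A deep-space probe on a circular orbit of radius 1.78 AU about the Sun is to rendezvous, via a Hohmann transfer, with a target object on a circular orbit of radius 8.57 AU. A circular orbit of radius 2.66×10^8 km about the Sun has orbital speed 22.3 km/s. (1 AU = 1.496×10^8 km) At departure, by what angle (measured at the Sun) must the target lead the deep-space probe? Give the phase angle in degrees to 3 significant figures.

φ = 95.5°

From the circular-orbit relation v² = μ/r at r = 2.66×10^8 km: μ = v²r = (22.3)² × 2.66×10^8 = 1.32279×10^11 km³/s².
In km: r₁ = 1.78 × 1.496×10^8 = 2.66288×10^8 km; r₂ = 8.57 × 1.496×10^8 = 1.282072×10^9 km.
Transfer-ellipse semi-major axis a_t = (r₁ + r₂)/2 = (2.66288×10^8 + 1.282072×10^9)/2 = 7.7418×10^8 km.
Transfer time t = π√(a_t³/μ) = 1.86066×10^8 s.
The target's mean motion on its circular orbit is ω₂ = √(μ/r₂³) = 7.92277×10^-9 rad/s.
Angle swept by the target during transfer: ω₂·t = 1.47416 rad = 84.46°.
Arrival is 180° from departure on the ellipse, so φ = 180° − 84.46° = 95.5°.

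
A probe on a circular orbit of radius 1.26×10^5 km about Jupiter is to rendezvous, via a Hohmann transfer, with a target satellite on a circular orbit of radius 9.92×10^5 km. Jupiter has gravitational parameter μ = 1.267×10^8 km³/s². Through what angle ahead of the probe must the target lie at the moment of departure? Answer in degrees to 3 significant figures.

φ = 104°

The Hohmann ellipse has a_t = (r₁ + r₂)/2 = 5.590×10^5 km.
Transfer time t = π√(a_t³/μ) = 1.16649×10^5 s.
Target angular speed ω₂ = √(μ/r₂³) = 1.13925×10^-5 rad/s.
Angle swept by the target during transfer: ω₂·t = 1.3289 rad = 76.14°.
Arrival is 180° from departure on the ellipse, so φ = 180° − 76.14° = 104°.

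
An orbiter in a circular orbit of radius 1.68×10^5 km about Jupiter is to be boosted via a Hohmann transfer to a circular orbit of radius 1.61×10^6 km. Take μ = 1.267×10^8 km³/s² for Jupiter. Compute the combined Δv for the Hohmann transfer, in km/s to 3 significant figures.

Δv = 14.5 km/s

The Hohmann ellipse has a_t = (r₁ + r₂)/2 = 8.890×10^5 km.
Circular speed at r₁: v₁ = √(μ/r₁) = √(1.267×10^8/1.680×10^5) = 27.462 km/s.
Transfer-orbit speed at r₁ (vis-viva): v_p = √[μ(2/r₁ − 1/a_t)] = 36.957 km/s.
First burn Δv₁ = |v_p − v₁| = 9.495 km/s.
At r₂, v₂ = √(μ/r₂) = 8.871 km/s.
Transfer-orbit speed at r₂: v_a = √[μ(2/r₂ − 1/a_t)] = 3.856 km/s.
Second burn Δv₂ = |v₂ − v_a| = 5.015 km/s.
Total Δv = Δv₁ + Δv₂ = 14.51 km/s.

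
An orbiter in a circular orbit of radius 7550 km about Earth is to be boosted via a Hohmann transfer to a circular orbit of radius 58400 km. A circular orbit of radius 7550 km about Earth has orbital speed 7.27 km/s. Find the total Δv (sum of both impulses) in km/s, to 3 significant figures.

From the circular-orbit relation v² = μ/r at r = 7550 km: μ = v²r = (7.27)² × 7550 = 3.99039×10^5 km³/s².
Transfer-ellipse semi-major axis a_t = (r₁ + r₂)/2 = (7550 + 58400)/2 = 32975 km.
Circular speed at r₁: v₁ = √(μ/r₁) = √(3.99039×10^5/7550) = 7.270 km/s.
On the transfer ellipse at r₁, v² = μ(2/r − 1/a) gives v_p = √[μ(2/r₁ − 1/a_t)] = 9.675 km/s.
First burn Δv₁ = |v_p − v₁| = 2.405 km/s.
Circular speed at r₂: v₂ = √(μ/r₂) = 2.614 km/s.
Transfer-orbit speed at r₂: v_a = √[μ(2/r₂ − 1/a_t)] = 1.251 km/s.
Second burn Δv₂ = |v₂ − v_a| = 1.363 km/s.
Total Δv = Δv₁ + Δv₂ = 3.768 km/s.

Δv = 3.77 km/s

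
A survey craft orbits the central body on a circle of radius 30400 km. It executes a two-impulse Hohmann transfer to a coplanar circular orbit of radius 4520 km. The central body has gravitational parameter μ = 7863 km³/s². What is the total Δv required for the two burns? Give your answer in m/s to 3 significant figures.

Δv = 671 m/s

The Hohmann ellipse has a_t = (r₁ + r₂)/2 = 17460 km.
Circular speed at r₁: v₁ = √(μ/r₁) = √(7863/30400) = 0.5086 km/s.
On the transfer ellipse at r₁, v² = μ(2/r − 1/a) gives v_a = √[μ(2/r₁ − 1/a_t)] = 0.2588 km/s.
First burn Δv₁ = |v_a − v₁| = 0.2498 km/s.
At r₂, v₂ = √(μ/r₂) = 1.31894 km/s.
Transfer-orbit speed at r₂: v_p = √[μ(2/r₂ − 1/a_t)] = 1.74036 km/s.
Second burn Δv₂ = |v₂ − v_p| = 0.4214 km/s.
Total Δv = Δv₁ + Δv₂ = 0.6712 km/s.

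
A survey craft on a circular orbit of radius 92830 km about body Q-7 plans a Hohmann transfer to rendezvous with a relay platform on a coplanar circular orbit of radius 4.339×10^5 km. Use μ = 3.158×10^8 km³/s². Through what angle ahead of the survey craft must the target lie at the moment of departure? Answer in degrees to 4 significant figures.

φ = 94.88°

The Hohmann ellipse has a_t = (r₁ + r₂)/2 = 2.63365×10^5 km.
Transfer time t = π√(a_t³/μ) = 23894 s.
The target's mean motion on its circular orbit is ω₂ = √(μ/r₂³) = 6.2176×10^-5 rad/s.
Angle swept by the target during transfer: ω₂·t = 1.4856 rad = 85.12°.
The survey craft traverses 180° on the transfer ellipse, so the target must lead by 180° − 85.12° = 94.88°.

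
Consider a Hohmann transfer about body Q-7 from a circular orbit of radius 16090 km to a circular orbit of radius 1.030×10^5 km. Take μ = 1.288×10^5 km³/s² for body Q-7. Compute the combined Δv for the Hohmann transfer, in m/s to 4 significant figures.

Δv = 1429 m/s

The Hohmann ellipse has a_t = (r₁ + r₂)/2 = 59545 km.
At r₁ the circular-orbit speed is v₁ = √(μ/r₁) = 2.8293 km/s.
On the transfer ellipse at r₁, v² = μ(2/r − 1/a) gives v_p = √[μ(2/r₁ − 1/a_t)] = 3.7211 km/s.
First burn Δv₁ = |v_p − v₁| = 0.8918 km/s.
Circular speed at r₂: v₂ = √(μ/r₂) = 1.1183 km/s.
Transfer-orbit speed at r₂: v_a = √[μ(2/r₂ − 1/a_t)] = 0.58129 km/s.
Second burn Δv₂ = |v₂ − v_a| = 0.5370 km/s.
Total Δv = Δv₁ + Δv₂ = 1.429 km/s.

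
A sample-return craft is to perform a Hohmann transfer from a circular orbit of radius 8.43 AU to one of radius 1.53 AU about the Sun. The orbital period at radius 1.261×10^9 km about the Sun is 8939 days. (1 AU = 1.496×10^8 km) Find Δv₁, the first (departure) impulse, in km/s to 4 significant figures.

From Kepler's third law T² = 4π²r³/μ at r = 1.261×10^9 km, T = 8939 days = 8939 × 86400 s = 7.723296×10^8 s: μ = 4π²r³/T² = 1.32709×10^11 km³/s².
In km: r₁ = 8.43 × 1.496×10^8 = 1.261128×10^9 km; r₂ = 1.53 × 1.496×10^8 = 2.28888×10^8 km.
The Hohmann ellipse has a_t = (r₁ + r₂)/2 = 7.45008×10^8 km.
On the circular orbit at r = 1.261128×10^9 km, v_c = √(μ/r) = 10.258 km/s.
Transfer-orbit speed at the same r (vis-viva, a = a_t): v_t = √[μ(2/r − 1/a_t)] = 5.6859 km/s.
Δv₁ = |v_t − v_c| = |5.6859 − 10.258| = 4.572 km/s.

Δv₁ = 4.572 km/s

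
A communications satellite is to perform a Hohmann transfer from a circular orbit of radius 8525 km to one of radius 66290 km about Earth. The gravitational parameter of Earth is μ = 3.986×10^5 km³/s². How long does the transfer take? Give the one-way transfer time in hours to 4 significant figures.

t = 10.00 hours

Semi-major axis of the transfer orbit: a_t = (8525 + 66290)/2 = 37407.5 km.
By Kepler's third law the transfer-orbit period is T = 2π√(a_t³/μ), so t = T/2 = 36000 s.
Converting: 36000 s ÷ 3600 s/hour = 10.00 hours.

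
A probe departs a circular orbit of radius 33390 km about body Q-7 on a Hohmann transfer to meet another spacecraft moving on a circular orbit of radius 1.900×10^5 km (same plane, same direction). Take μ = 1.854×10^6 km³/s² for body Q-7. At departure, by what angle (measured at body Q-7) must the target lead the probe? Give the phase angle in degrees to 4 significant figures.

Semi-major axis of the transfer orbit: a_t = (33390 + 1.900×10^5)/2 = 1.11695×10^5 km.
Transfer time t = π√(a_t³/μ) = 86130 s.
The target's mean motion on its circular orbit is ω₂ = √(μ/r₂³) = 1.644×10^-5 rad/s.
Angle swept by the target during transfer: ω₂·t = 1.416 rad = 81.13°.
The probe traverses 180° on the transfer ellipse, so the target must lead by 180° − 81.13° = 98.87°.

φ = 98.87°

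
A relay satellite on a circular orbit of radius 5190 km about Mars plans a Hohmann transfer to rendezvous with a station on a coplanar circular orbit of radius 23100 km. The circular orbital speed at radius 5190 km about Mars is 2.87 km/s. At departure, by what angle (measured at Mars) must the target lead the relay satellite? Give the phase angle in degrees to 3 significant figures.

φ = 93.8°

From the circular-orbit relation v² = μ/r at r = 5190 km: μ = v²r = (2.87)² × 5190 = 42749.5 km³/s².
The Hohmann ellipse has a_t = (r₁ + r₂)/2 = 14145 km.
Transfer time t = π√(a_t³/μ) = 25561.64 s.
Target angular speed ω₂ = √(μ/r₂³) = 5.889082×10^-5 rad/s.
Angle swept by the target during transfer: ω₂·t = 1.505346 rad = 86.24997°.
Arrival is 180° from departure on the ellipse, so φ = 180° − 86.24997° = 93.8°.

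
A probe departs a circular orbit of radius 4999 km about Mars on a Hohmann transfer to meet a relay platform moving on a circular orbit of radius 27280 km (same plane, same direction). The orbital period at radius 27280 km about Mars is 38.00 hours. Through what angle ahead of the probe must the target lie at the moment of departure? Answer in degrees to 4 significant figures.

φ = 98.09°

From Kepler's third law T² = 4π²r³/μ at r = 27280 km, T = 38.00 hours = 38.00 × 3600 s = 1.368×10^5 s: μ = 4π²r³/T² = 42827.3 km³/s².
The Hohmann ellipse has a_t = (r₁ + r₂)/2 = 16139.5 km.
Transfer time t = π√(a_t³/μ) = 31126 s.
The target's mean motion on its circular orbit is ω₂ = √(μ/r₂³) = 4.5930×10^-5 rad/s.
Angle swept by the target during transfer: ω₂·t = 1.4296 rad = 81.91°.
The probe traverses 180° on the transfer ellipse, so the target must lead by 180° − 81.91° = 98.09°.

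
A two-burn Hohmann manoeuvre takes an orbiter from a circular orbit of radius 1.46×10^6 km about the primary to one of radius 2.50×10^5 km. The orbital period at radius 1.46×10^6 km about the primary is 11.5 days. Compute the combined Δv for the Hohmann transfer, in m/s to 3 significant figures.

From Kepler's third law T² = 4π²r³/μ at r = 1.46×10^6 km, T = 11.5 days = 11.5 × 86400 s = 9.936×10^5 s: μ = 4π²r³/T² = 1.24450×10^8 km³/s².
Transfer-ellipse semi-major axis a_t = (r₁ + r₂)/2 = (1.460×10^6 + 2.500×10^5)/2 = 8.550×10^5 km.
Circular speed at r₁: v₁ = √(μ/r₁) = √(1.24450×10^8/1.460×10^6) = 9.2325 km/s.
Transfer-orbit speed at r₁ (vis-viva equation): v_a = √[μ(2/r₁ − 1/a_t)] = 4.9924 km/s.
First burn Δv₁ = |v_a − v₁| = 4.240 km/s.
Circular speed at r₂: v₂ = √(μ/r₂) = 22.3114 km/s.
Transfer-orbit speed at r₂: v_p = √[μ(2/r₂ − 1/a_t)] = 29.1555 km/s.
Second burn Δv₂ = |v₂ − v_p| = 6.844 km/s.
Total Δv = Δv₁ + Δv₂ = 11.08 km/s.

Δv = 11100 m/s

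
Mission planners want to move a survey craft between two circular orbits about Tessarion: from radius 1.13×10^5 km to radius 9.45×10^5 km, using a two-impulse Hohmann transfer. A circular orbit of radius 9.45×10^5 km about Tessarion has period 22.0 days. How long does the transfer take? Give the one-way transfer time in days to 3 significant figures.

From Kepler's third law T² = 4π²r³/μ at r = 9.45×10^5 km, T = 22.0 days = 22.0 × 86400 s = 1.9008×10^6 s: μ = 4π²r³/T² = 9.22109×10^6 km³/s².
The Hohmann ellipse has a_t = (r₁ + r₂)/2 = 5.290×10^5 km.
Transfer time t = π√(a_t³/μ) = π√((5.290×10^5)³ / 9.22109×10^6) = 3.981×10^5 s.
Converting: 3.981×10^5 s ÷ 86400 s/day = 4.61 days.

t = 4.61 days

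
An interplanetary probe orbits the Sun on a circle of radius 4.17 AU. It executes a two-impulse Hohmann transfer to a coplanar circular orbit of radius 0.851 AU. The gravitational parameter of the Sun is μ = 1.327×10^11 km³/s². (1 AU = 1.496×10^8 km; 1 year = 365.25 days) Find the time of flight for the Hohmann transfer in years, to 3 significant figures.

In km: r₁ = 4.17 × 1.496×10^8 = 6.23832×10^8 km; r₂ = 0.851 × 1.496×10^8 = 1.273096×10^8 km.
The Hohmann ellipse has a_t = (r₁ + r₂)/2 = 3.755708×10^8 km.
Transfer time t = π√(a_t³/μ) = π√((3.755708×10^8)³ / 1.327×10^11) = 6.277×10^7 s.
Converting: 6.277×10^7 s ÷ 3.15576×10^7 s/year (365.25 × 86400) = 1.99 years.

t = 1.99 years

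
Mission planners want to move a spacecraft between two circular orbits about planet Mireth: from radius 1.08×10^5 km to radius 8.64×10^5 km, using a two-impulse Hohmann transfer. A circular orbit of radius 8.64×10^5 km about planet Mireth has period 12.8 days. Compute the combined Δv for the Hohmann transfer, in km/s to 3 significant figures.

Δv = 7.22 km/s

From Kepler's third law T² = 4π²r³/μ at r = 8.64×10^5 km, T = 12.8 days = 12.8 × 86400 s = 1.10592×10^6 s: μ = 4π²r³/T² = 2.08187×10^7 km³/s².
Semi-major axis of the transfer orbit: a_t = (1.080×10^5 + 8.640×10^5)/2 = 4.860×10^5 km.
At r₁ the circular-orbit speed is v₁ = √(μ/r₁) = 13.884 km/s.
Transfer-orbit speed at r₁ (vis-viva): v_p = √[μ(2/r₁ − 1/a_t)] = 18.512 km/s.
First burn Δv₁ = |v_p − v₁| = 4.628 km/s.
At r₂, v₂ = √(μ/r₂) = 4.909 km/s.
Transfer-orbit speed at r₂: v_a = √[μ(2/r₂ − 1/a_t)] = 2.314 km/s.
Second burn Δv₂ = |v₂ − v_a| = 2.595 km/s.
Total Δv = Δv₁ + Δv₂ = 7.223 km/s.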